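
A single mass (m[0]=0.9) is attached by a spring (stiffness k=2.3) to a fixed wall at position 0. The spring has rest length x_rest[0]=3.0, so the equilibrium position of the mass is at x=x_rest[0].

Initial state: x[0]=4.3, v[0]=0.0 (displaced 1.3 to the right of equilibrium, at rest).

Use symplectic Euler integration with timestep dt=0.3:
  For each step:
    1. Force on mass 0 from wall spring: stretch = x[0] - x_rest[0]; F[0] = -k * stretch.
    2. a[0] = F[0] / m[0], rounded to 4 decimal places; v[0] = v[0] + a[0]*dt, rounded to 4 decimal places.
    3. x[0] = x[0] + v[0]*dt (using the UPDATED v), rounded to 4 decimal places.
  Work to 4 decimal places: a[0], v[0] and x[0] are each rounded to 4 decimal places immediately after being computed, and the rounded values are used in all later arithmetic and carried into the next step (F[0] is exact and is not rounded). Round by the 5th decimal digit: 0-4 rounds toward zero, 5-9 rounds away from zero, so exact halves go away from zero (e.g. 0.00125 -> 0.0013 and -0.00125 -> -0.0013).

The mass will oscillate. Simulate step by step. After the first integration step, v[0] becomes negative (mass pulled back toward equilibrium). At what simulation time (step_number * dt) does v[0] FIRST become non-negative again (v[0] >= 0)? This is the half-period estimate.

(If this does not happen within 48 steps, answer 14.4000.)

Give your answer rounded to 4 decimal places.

Answer: 2.1000

Derivation:
Step 0: x=[4.3000] v=[0.0000]
Step 1: x=[4.0010] v=[-0.9967]
Step 2: x=[3.4718] v=[-1.7641]
Step 3: x=[2.8341] v=[-2.1258]
Step 4: x=[2.2345] v=[-1.9986]
Step 5: x=[1.8110] v=[-1.4117]
Step 6: x=[1.6610] v=[-0.5001]
Step 7: x=[1.8190] v=[0.5265]
First v>=0 after going negative at step 7, time=2.1000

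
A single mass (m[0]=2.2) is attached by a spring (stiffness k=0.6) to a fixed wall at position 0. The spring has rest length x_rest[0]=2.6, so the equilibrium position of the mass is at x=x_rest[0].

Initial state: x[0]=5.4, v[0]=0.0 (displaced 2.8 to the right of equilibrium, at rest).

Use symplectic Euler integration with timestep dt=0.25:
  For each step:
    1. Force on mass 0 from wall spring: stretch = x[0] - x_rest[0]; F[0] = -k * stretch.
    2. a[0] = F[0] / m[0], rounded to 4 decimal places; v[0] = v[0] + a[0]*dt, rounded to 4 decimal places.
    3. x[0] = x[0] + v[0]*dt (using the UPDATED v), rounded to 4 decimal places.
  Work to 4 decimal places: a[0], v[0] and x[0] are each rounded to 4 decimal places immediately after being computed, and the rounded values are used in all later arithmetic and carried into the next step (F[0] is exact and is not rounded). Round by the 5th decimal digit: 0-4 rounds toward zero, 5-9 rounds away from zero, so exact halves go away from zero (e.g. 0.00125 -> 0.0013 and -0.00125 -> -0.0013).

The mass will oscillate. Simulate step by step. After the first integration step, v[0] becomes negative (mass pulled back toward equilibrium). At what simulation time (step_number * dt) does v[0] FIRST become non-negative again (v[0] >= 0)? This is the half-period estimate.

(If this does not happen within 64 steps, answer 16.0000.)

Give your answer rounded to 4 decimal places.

Answer: 6.2500

Derivation:
Step 0: x=[5.4000] v=[0.0000]
Step 1: x=[5.3523] v=[-0.1909]
Step 2: x=[5.2577] v=[-0.3786]
Step 3: x=[5.1178] v=[-0.5598]
Step 4: x=[4.9349] v=[-0.7315]
Step 5: x=[4.7122] v=[-0.8907]
Step 6: x=[4.4535] v=[-1.0347]
Step 7: x=[4.1632] v=[-1.1611]
Step 8: x=[3.8463] v=[-1.2677]
Step 9: x=[3.5081] v=[-1.3527]
Step 10: x=[3.1545] v=[-1.4146]
Step 11: x=[2.7914] v=[-1.4524]
Step 12: x=[2.4250] v=[-1.4655]
Step 13: x=[2.0616] v=[-1.4536]
Step 14: x=[1.7074] v=[-1.4169]
Step 15: x=[1.3684] v=[-1.3561]
Step 16: x=[1.0504] v=[-1.2721]
Step 17: x=[0.7588] v=[-1.1665]
Step 18: x=[0.4986] v=[-1.0410]
Step 19: x=[0.2742] v=[-0.8977]
Step 20: x=[0.0894] v=[-0.7391]
Step 21: x=[-0.0526] v=[-0.5679]
Step 22: x=[-0.1494] v=[-0.3871]
Step 23: x=[-0.1993] v=[-0.1997]
Step 24: x=[-0.2015] v=[-0.0089]
Step 25: x=[-0.1560] v=[0.1821]
First v>=0 after going negative at step 25, time=6.2500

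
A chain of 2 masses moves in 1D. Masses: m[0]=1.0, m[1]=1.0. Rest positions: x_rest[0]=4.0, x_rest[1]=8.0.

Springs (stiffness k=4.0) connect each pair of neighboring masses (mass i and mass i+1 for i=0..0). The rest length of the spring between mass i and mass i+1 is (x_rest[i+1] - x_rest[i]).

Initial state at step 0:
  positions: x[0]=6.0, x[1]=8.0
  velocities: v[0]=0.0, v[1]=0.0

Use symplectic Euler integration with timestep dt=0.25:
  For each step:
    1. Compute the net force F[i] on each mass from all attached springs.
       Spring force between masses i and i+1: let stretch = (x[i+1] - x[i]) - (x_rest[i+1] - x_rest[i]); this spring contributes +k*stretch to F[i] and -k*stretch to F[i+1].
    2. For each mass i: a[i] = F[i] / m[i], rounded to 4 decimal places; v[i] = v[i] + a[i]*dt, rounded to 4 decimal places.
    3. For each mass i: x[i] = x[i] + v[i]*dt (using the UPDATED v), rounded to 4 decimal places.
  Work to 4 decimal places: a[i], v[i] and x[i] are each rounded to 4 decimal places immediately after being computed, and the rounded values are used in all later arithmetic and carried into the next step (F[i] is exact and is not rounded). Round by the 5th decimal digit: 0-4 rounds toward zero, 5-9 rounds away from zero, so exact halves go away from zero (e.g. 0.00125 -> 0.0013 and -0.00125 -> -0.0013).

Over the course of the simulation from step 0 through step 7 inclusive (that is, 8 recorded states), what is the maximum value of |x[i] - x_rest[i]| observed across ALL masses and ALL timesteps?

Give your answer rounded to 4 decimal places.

Step 0: x=[6.0000 8.0000] v=[0.0000 0.0000]
Step 1: x=[5.5000 8.5000] v=[-2.0000 2.0000]
Step 2: x=[4.7500 9.2500] v=[-3.0000 3.0000]
Step 3: x=[4.1250 9.8750] v=[-2.5000 2.5000]
Step 4: x=[3.9375 10.0625] v=[-0.7500 0.7500]
Step 5: x=[4.2813 9.7188] v=[1.3750 -1.3750]
Step 6: x=[4.9844 9.0157] v=[2.8125 -2.8125]
Step 7: x=[5.6954 8.3048] v=[2.8438 -2.8438]
Max displacement = 2.0625

Answer: 2.0625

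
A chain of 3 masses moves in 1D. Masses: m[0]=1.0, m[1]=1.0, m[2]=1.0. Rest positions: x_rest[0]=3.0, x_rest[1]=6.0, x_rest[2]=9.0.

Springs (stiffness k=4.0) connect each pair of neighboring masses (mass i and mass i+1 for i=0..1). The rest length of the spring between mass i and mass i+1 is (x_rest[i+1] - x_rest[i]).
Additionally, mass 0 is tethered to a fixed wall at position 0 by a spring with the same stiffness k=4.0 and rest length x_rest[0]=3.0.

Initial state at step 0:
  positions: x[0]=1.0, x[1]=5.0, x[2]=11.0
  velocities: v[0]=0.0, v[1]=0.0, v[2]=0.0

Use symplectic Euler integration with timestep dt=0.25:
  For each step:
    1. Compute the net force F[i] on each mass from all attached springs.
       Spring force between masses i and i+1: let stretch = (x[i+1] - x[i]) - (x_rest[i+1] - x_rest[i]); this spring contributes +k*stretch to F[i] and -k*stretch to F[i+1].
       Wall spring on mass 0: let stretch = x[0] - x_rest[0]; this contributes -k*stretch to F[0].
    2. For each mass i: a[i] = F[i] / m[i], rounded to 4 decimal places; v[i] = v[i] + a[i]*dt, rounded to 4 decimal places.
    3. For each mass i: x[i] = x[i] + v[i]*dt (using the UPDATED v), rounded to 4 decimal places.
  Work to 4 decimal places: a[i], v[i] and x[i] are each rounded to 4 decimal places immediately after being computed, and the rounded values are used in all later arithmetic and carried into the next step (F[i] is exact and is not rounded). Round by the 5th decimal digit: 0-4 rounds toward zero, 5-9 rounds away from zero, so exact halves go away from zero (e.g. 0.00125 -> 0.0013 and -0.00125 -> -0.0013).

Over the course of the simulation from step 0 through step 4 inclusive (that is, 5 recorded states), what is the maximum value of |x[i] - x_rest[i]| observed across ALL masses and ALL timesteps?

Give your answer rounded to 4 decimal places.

Step 0: x=[1.0000 5.0000 11.0000] v=[0.0000 0.0000 0.0000]
Step 1: x=[1.7500 5.5000 10.2500] v=[3.0000 2.0000 -3.0000]
Step 2: x=[3.0000 6.2500 9.0625] v=[5.0000 3.0000 -4.7500]
Step 3: x=[4.3125 6.8906 7.9219] v=[5.2500 2.5625 -4.5625]
Step 4: x=[5.1914 7.1445 7.2735] v=[3.5156 1.0157 -2.5938]
Max displacement = 2.1914

Answer: 2.1914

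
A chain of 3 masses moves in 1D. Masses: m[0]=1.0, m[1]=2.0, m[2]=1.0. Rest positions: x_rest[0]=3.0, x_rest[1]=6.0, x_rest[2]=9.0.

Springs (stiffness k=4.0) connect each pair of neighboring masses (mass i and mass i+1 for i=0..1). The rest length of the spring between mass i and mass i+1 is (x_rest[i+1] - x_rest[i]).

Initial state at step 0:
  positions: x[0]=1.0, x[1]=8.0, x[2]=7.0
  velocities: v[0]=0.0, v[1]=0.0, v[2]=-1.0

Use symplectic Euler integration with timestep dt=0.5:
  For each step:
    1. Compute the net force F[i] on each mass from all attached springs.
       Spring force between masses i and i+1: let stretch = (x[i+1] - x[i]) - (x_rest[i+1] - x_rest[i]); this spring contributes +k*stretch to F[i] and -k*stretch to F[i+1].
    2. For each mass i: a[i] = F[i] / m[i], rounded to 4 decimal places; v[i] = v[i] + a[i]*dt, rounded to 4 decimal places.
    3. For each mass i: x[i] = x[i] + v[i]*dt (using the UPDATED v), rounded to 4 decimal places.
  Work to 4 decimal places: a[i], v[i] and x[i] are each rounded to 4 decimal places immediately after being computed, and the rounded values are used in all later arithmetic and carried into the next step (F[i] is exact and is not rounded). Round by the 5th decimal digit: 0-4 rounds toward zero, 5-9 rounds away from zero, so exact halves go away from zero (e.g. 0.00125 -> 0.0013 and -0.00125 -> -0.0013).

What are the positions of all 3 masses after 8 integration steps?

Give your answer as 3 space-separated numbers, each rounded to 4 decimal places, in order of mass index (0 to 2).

Answer: 0.2500 7.0000 5.7500

Derivation:
Step 0: x=[1.0000 8.0000 7.0000] v=[0.0000 0.0000 -1.0000]
Step 1: x=[5.0000 4.0000 10.5000] v=[8.0000 -8.0000 7.0000]
Step 2: x=[5.0000 3.7500 10.5000] v=[0.0000 -0.5000 0.0000]
Step 3: x=[0.7500 7.5000 6.7500] v=[-8.5000 7.5000 -7.5000]
Step 4: x=[0.2500 7.5000 6.7500] v=[-1.0000 0.0000 0.0000]
Step 5: x=[4.0000 3.5000 10.5000] v=[7.5000 -8.0000 7.5000]
Step 6: x=[4.2500 3.2500 10.2500] v=[0.5000 -0.5000 -0.5000]
Step 7: x=[0.5000 7.0000 6.0000] v=[-7.5000 7.5000 -8.5000]
Step 8: x=[0.2500 7.0000 5.7500] v=[-0.5000 0.0000 -0.5000]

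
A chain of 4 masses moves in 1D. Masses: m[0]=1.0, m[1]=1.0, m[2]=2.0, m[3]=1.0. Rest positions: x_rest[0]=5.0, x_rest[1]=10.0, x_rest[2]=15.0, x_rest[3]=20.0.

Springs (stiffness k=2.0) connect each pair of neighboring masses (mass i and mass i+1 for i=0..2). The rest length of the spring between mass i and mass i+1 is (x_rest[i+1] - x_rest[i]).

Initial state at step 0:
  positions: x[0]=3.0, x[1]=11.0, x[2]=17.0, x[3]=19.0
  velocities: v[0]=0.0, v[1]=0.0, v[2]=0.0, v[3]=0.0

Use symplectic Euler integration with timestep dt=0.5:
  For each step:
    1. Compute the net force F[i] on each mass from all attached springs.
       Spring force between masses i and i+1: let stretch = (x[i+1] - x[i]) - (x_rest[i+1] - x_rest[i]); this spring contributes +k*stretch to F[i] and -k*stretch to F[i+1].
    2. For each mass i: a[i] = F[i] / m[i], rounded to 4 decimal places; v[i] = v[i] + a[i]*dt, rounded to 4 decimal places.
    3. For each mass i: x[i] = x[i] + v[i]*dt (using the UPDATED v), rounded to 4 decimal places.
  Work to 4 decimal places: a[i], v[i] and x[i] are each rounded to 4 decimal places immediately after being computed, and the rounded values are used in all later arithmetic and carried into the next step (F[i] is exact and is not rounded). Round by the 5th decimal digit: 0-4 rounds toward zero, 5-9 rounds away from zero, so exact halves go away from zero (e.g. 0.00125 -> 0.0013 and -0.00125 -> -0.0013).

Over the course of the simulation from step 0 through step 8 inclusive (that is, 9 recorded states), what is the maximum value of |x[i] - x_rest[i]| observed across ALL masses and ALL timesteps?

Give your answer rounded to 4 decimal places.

Answer: 2.9179

Derivation:
Step 0: x=[3.0000 11.0000 17.0000 19.0000] v=[0.0000 0.0000 0.0000 0.0000]
Step 1: x=[4.5000 10.0000 16.0000 20.5000] v=[3.0000 -2.0000 -2.0000 3.0000]
Step 2: x=[6.2500 9.2500 14.6250 22.2500] v=[3.5000 -1.5000 -2.7500 3.5000]
Step 3: x=[7.0000 9.6875 13.8125 22.6875] v=[1.5000 0.8750 -1.6250 0.8750]
Step 4: x=[6.5938 10.8438 14.1875 21.1875] v=[-0.8125 2.3125 0.7500 -3.0000]
Step 5: x=[5.8126 11.5469 15.4766 18.6875] v=[-1.5625 1.4062 2.5782 -5.0000]
Step 6: x=[5.3985 11.3477 16.5860 17.0821] v=[-0.8282 -0.3984 2.2188 -3.2109]
Step 7: x=[5.4590 10.7931 16.5099 17.7286] v=[0.1210 -1.1093 -0.1523 1.2930]
Step 8: x=[5.6866 10.4298 15.3092 20.2658] v=[0.4551 -0.7266 -2.4014 5.0743]
Max displacement = 2.9179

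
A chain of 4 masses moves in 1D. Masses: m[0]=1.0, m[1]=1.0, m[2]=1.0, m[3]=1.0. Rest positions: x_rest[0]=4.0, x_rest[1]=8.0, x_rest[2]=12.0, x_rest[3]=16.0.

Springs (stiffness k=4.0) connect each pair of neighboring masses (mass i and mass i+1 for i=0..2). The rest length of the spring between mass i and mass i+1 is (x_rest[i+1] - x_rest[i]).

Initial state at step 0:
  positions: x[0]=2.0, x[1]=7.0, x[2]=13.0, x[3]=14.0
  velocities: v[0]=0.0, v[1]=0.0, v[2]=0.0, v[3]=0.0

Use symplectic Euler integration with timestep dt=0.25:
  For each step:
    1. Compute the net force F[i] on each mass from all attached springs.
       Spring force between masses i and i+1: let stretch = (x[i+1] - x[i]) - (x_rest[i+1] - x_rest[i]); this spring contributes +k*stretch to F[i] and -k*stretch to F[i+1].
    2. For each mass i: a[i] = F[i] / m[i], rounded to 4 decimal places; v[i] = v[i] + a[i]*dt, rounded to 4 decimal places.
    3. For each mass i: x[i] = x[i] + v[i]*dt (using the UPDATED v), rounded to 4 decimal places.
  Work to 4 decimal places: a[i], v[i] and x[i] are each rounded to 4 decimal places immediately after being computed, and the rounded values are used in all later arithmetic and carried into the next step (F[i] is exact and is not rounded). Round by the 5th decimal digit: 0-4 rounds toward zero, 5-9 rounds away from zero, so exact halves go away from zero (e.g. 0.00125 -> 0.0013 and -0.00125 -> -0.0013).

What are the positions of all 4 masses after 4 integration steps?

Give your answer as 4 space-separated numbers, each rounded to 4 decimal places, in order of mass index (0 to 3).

Answer: 3.9688 6.3282 9.5469 16.1563

Derivation:
Step 0: x=[2.0000 7.0000 13.0000 14.0000] v=[0.0000 0.0000 0.0000 0.0000]
Step 1: x=[2.2500 7.2500 11.7500 14.7500] v=[1.0000 1.0000 -5.0000 3.0000]
Step 2: x=[2.7500 7.3750 10.1250 15.7500] v=[2.0000 0.5000 -6.5000 4.0000]
Step 3: x=[3.4063 7.0313 9.2188 16.3438] v=[2.6250 -1.3750 -3.6250 2.3750]
Step 4: x=[3.9688 6.3282 9.5469 16.1563] v=[2.2500 -2.8125 1.3125 -0.7500]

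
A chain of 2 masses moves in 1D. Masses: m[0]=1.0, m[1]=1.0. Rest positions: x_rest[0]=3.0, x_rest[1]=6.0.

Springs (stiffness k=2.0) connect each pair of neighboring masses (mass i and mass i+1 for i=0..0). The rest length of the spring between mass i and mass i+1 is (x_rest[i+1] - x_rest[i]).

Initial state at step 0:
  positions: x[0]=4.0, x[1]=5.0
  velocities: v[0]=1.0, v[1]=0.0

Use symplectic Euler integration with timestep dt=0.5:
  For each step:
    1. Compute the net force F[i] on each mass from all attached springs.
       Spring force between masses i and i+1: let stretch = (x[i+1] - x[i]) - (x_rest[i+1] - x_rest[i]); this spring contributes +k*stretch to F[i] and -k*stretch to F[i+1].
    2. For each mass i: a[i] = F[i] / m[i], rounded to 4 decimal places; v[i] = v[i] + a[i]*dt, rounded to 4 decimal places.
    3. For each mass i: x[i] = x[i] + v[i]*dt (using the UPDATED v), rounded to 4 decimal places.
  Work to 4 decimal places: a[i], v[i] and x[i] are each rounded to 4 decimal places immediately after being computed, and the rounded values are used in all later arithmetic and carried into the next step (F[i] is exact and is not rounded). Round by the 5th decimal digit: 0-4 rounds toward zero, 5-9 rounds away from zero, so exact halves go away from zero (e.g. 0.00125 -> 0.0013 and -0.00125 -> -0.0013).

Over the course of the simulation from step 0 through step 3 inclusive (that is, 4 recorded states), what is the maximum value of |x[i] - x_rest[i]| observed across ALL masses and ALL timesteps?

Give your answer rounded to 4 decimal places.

Step 0: x=[4.0000 5.0000] v=[1.0000 0.0000]
Step 1: x=[3.5000 6.0000] v=[-1.0000 2.0000]
Step 2: x=[2.7500 7.2500] v=[-1.5000 2.5000]
Step 3: x=[2.7500 7.7500] v=[0.0000 1.0000]
Max displacement = 1.7500

Answer: 1.7500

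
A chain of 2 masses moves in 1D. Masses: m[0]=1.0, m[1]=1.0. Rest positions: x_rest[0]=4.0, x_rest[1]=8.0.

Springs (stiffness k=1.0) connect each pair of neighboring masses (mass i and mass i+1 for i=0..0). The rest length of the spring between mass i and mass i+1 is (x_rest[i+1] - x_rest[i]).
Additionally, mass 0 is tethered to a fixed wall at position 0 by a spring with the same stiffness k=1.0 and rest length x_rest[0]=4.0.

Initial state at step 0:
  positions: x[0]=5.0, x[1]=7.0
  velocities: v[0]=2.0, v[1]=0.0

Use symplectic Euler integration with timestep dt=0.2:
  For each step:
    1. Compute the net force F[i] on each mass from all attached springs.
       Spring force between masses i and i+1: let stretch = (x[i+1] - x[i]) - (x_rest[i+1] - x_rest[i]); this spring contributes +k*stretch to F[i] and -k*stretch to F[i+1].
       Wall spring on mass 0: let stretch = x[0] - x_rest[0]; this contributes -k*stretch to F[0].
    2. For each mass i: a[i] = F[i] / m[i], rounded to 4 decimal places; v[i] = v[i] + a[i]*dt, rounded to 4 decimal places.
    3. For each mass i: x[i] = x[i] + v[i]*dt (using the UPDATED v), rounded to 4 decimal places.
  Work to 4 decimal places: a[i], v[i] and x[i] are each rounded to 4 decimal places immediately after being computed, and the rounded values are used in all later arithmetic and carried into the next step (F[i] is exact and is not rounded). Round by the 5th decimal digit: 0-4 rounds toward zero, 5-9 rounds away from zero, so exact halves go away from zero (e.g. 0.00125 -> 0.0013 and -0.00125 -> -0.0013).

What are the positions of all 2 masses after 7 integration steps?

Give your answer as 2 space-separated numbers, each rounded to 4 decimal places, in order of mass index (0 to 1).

Answer: 4.3659 9.0704

Derivation:
Step 0: x=[5.0000 7.0000] v=[2.0000 0.0000]
Step 1: x=[5.2800 7.0800] v=[1.4000 0.4000]
Step 2: x=[5.4208 7.2480] v=[0.7040 0.8400]
Step 3: x=[5.4179 7.5029] v=[-0.0147 1.2746]
Step 4: x=[5.2816 7.8344] v=[-0.6813 1.6576]
Step 5: x=[5.0362 8.2238] v=[-1.2271 1.9470]
Step 6: x=[4.7168 8.6457] v=[-1.5968 2.1095]
Step 7: x=[4.3659 9.0704] v=[-1.7544 2.1237]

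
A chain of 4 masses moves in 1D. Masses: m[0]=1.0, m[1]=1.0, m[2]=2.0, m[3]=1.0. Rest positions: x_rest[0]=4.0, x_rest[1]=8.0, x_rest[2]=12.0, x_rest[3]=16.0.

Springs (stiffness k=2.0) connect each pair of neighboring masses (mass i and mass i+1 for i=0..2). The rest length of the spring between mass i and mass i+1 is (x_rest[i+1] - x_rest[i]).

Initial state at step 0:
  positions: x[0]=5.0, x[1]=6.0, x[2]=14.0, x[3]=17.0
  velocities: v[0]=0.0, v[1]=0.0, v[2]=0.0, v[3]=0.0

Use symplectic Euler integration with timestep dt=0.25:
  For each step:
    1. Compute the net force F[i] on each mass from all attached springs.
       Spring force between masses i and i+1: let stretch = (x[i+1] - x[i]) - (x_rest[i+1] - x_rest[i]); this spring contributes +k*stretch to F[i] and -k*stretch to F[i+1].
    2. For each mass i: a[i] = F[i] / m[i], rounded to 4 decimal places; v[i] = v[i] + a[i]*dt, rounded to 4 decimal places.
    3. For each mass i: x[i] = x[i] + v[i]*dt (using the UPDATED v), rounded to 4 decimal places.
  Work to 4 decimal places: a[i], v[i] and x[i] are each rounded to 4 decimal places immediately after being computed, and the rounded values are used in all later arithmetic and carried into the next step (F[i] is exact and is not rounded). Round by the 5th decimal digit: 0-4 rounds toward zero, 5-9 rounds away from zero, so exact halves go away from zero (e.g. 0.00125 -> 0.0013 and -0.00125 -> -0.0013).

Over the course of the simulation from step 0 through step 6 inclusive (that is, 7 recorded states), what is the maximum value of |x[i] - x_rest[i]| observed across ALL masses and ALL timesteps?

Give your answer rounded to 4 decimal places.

Answer: 3.1618

Derivation:
Step 0: x=[5.0000 6.0000 14.0000 17.0000] v=[0.0000 0.0000 0.0000 0.0000]
Step 1: x=[4.6250 6.8750 13.6875 17.1250] v=[-1.5000 3.5000 -1.2500 0.5000]
Step 2: x=[4.0313 8.3203 13.1641 17.3203] v=[-2.3750 5.7813 -2.0938 0.7813]
Step 3: x=[3.4737 9.8350 12.5977 17.4961] v=[-2.2305 6.0587 -2.2657 0.7032]
Step 4: x=[3.2112 10.8999 12.1648 17.5596] v=[-1.0499 4.2594 -1.7318 0.2540]
Step 5: x=[3.4098 11.1618 11.9900 17.4488] v=[0.7945 1.0475 -0.6993 -0.4434]
Step 6: x=[4.0774 10.5582 12.1046 17.1556] v=[2.6705 -2.4144 0.4584 -1.1728]
Max displacement = 3.1618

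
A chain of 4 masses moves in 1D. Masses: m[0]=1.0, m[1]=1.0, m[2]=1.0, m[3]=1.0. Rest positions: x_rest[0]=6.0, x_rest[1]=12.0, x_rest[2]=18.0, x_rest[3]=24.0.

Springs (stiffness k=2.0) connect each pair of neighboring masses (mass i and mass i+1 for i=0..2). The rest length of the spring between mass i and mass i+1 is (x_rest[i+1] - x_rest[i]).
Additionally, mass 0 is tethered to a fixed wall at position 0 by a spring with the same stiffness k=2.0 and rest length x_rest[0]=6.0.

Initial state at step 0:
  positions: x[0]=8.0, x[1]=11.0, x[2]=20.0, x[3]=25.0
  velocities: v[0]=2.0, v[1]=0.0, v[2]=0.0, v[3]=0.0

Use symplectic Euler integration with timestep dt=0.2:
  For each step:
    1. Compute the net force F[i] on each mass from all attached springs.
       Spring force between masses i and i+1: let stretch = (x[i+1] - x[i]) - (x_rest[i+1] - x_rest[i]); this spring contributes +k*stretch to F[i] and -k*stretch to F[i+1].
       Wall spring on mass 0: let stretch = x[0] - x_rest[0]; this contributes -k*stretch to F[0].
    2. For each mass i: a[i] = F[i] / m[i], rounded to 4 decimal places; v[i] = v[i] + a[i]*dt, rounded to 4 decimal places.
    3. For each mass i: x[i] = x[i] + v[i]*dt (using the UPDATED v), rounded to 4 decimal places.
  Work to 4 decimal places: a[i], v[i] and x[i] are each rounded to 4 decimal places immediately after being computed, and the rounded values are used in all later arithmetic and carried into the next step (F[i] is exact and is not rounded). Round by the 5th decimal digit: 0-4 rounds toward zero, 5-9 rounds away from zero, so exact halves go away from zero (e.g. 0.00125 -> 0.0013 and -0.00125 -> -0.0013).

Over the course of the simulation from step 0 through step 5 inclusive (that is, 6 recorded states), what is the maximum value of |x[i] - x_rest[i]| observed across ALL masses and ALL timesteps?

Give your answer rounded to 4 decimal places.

Step 0: x=[8.0000 11.0000 20.0000 25.0000] v=[2.0000 0.0000 0.0000 0.0000]
Step 1: x=[8.0000 11.4800 19.6800 25.0800] v=[0.0000 2.4000 -1.6000 0.4000]
Step 2: x=[7.6384 12.3376 19.1360 25.2080] v=[-1.8080 4.2880 -2.7200 0.6400]
Step 3: x=[7.0417 13.3631 18.5339 25.3302] v=[-2.9837 5.1277 -3.0106 0.6112]
Step 4: x=[6.3873 14.2966 18.0618 25.3887] v=[-3.2718 4.6675 -2.3604 0.2927]
Step 5: x=[5.8547 14.8986 17.8747 25.3411] v=[-2.6630 3.0099 -0.9357 -0.2381]
Max displacement = 2.8986

Answer: 2.8986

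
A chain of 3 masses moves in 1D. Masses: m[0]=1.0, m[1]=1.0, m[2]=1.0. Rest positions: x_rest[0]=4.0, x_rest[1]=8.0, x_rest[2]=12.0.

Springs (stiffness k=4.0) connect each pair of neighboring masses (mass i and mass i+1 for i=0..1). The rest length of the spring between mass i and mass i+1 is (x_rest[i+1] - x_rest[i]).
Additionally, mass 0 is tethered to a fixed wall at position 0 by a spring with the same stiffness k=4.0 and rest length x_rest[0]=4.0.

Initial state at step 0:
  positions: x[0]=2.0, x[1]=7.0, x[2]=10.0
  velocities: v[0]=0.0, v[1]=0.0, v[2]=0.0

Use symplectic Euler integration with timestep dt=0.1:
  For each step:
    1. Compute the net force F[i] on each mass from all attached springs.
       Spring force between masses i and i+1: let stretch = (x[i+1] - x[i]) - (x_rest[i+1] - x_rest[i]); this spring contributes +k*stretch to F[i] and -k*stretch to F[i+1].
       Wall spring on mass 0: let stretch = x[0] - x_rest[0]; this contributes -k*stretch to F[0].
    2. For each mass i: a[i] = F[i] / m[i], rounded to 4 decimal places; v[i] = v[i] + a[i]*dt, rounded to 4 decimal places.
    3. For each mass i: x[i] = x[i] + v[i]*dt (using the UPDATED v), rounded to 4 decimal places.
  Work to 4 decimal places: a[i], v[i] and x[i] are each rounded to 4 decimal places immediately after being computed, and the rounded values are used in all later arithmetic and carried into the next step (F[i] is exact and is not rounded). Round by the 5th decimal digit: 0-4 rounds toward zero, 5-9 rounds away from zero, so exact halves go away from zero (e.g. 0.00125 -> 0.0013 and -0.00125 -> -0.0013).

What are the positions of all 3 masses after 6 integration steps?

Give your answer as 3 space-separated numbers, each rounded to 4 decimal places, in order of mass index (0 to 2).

Answer: 3.7447 6.0808 10.5589

Derivation:
Step 0: x=[2.0000 7.0000 10.0000] v=[0.0000 0.0000 0.0000]
Step 1: x=[2.1200 6.9200 10.0400] v=[1.2000 -0.8000 0.4000]
Step 2: x=[2.3472 6.7728 10.1152] v=[2.2720 -1.4720 0.7520]
Step 3: x=[2.6575 6.5823 10.2167] v=[3.1034 -1.9053 1.0150]
Step 4: x=[3.0185 6.3802 10.3328] v=[3.6103 -2.0215 1.1612]
Step 5: x=[3.3933 6.2017 10.4508] v=[3.7476 -1.7851 1.1802]
Step 6: x=[3.7447 6.0808 10.5589] v=[3.5136 -1.2088 1.0806]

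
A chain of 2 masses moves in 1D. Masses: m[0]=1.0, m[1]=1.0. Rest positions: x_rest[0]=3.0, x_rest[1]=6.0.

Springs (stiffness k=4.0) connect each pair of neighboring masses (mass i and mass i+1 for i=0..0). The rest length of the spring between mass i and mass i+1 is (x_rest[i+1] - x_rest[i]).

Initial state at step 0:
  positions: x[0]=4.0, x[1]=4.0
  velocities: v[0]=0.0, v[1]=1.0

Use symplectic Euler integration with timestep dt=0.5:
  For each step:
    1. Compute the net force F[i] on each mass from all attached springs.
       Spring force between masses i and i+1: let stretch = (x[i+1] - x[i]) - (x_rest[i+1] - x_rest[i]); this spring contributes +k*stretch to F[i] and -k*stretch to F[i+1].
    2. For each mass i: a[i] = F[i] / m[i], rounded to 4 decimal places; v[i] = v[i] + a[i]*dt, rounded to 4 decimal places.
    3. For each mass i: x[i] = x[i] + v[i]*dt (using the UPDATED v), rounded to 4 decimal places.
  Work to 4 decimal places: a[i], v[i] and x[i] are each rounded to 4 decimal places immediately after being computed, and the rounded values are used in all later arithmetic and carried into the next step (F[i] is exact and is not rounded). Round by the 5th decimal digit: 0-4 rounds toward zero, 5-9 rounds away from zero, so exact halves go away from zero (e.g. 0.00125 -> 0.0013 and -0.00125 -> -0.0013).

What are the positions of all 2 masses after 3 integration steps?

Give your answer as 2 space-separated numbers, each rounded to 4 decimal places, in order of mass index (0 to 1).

Answer: 5.0000 4.5000

Derivation:
Step 0: x=[4.0000 4.0000] v=[0.0000 1.0000]
Step 1: x=[1.0000 7.5000] v=[-6.0000 7.0000]
Step 2: x=[1.5000 7.5000] v=[1.0000 0.0000]
Step 3: x=[5.0000 4.5000] v=[7.0000 -6.0000]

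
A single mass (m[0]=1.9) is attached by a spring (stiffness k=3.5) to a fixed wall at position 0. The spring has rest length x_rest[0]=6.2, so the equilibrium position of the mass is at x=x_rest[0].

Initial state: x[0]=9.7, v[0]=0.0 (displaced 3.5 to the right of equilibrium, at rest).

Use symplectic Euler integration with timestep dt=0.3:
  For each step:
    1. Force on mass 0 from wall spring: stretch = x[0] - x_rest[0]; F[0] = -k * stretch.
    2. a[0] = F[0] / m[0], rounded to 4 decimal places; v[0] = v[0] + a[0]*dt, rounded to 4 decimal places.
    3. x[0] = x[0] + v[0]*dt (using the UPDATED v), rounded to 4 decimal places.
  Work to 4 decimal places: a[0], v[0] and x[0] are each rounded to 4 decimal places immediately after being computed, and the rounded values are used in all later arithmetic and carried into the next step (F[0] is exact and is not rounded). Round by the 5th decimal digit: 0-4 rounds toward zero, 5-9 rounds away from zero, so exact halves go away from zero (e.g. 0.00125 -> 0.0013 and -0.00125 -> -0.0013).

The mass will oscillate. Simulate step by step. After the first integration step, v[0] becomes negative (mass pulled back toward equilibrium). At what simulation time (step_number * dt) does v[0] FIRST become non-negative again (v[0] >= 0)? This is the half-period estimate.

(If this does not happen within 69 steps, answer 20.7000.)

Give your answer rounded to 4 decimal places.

Step 0: x=[9.7000] v=[0.0000]
Step 1: x=[9.1197] v=[-1.9342]
Step 2: x=[8.0554] v=[-3.5477]
Step 3: x=[6.6835] v=[-4.5730]
Step 4: x=[5.2314] v=[-4.8402]
Step 5: x=[3.9399] v=[-4.3049]
Step 6: x=[3.0231] v=[-3.0559]
Step 7: x=[2.6330] v=[-1.3002]
Step 8: x=[2.8343] v=[0.6710]
First v>=0 after going negative at step 8, time=2.4000

Answer: 2.4000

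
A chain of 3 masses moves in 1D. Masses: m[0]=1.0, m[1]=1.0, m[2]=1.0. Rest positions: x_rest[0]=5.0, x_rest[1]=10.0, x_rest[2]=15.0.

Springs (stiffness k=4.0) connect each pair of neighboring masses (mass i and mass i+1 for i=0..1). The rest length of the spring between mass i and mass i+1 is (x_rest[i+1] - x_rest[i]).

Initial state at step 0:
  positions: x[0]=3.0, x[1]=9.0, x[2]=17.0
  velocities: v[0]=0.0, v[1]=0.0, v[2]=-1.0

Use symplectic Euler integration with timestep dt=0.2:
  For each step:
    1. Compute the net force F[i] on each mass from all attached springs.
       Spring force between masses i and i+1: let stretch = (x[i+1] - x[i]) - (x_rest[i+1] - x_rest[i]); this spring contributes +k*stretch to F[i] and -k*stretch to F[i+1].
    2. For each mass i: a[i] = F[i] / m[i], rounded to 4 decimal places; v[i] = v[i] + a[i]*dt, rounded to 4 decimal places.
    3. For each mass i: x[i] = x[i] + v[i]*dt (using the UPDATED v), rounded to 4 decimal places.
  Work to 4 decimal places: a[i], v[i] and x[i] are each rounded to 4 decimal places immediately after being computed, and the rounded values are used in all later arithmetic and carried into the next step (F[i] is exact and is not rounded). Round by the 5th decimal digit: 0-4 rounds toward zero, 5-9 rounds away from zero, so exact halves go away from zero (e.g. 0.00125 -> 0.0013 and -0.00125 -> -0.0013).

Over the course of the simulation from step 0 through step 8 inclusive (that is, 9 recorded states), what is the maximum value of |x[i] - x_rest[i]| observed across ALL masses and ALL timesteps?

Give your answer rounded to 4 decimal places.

Step 0: x=[3.0000 9.0000 17.0000] v=[0.0000 0.0000 -1.0000]
Step 1: x=[3.1600 9.3200 16.3200] v=[0.8000 1.6000 -3.4000]
Step 2: x=[3.5056 9.7744 15.3200] v=[1.7280 2.2720 -5.0000]
Step 3: x=[4.0542 10.1131 14.2327] v=[2.7430 1.6934 -5.4365]
Step 4: x=[4.7722 10.1415 13.2863] v=[3.5901 0.1420 -4.7322]
Step 5: x=[5.5493 9.8140 12.6367] v=[3.8855 -1.6376 -3.2480]
Step 6: x=[6.2088 9.2558 12.3355] v=[3.2973 -2.7912 -1.5062]
Step 7: x=[6.5558 8.7028 12.3415] v=[1.7349 -2.7650 0.0300]
Step 8: x=[6.4463 8.3885 12.5653] v=[-0.5475 -1.5716 1.1190]
Max displacement = 2.6645

Answer: 2.6645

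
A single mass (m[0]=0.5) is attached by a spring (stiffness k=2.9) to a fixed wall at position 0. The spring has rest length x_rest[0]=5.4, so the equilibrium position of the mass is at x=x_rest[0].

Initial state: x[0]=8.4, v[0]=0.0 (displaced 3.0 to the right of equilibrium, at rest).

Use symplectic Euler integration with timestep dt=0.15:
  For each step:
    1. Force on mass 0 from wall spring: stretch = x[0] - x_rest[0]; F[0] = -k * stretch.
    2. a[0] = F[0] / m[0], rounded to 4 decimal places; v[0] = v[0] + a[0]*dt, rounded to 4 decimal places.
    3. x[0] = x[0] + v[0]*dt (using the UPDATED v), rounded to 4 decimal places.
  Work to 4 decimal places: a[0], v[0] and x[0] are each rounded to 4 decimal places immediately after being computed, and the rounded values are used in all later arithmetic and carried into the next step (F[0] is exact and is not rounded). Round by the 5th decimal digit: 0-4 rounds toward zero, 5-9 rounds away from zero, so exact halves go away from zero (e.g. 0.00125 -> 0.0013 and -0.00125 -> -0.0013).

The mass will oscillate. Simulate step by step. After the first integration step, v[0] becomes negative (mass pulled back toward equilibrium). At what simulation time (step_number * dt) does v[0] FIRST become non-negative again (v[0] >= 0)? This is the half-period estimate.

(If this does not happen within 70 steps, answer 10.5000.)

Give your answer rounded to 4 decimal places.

Step 0: x=[8.4000] v=[0.0000]
Step 1: x=[8.0085] v=[-2.6100]
Step 2: x=[7.2766] v=[-4.8794]
Step 3: x=[6.2998] v=[-6.5120]
Step 4: x=[5.2056] v=[-7.2948]
Step 5: x=[4.1367] v=[-7.1257]
Step 6: x=[3.2327] v=[-6.0266]
Step 7: x=[2.6115] v=[-4.1411]
Step 8: x=[2.3542] v=[-1.7151]
Step 9: x=[2.4944] v=[0.9347]
First v>=0 after going negative at step 9, time=1.3500

Answer: 1.3500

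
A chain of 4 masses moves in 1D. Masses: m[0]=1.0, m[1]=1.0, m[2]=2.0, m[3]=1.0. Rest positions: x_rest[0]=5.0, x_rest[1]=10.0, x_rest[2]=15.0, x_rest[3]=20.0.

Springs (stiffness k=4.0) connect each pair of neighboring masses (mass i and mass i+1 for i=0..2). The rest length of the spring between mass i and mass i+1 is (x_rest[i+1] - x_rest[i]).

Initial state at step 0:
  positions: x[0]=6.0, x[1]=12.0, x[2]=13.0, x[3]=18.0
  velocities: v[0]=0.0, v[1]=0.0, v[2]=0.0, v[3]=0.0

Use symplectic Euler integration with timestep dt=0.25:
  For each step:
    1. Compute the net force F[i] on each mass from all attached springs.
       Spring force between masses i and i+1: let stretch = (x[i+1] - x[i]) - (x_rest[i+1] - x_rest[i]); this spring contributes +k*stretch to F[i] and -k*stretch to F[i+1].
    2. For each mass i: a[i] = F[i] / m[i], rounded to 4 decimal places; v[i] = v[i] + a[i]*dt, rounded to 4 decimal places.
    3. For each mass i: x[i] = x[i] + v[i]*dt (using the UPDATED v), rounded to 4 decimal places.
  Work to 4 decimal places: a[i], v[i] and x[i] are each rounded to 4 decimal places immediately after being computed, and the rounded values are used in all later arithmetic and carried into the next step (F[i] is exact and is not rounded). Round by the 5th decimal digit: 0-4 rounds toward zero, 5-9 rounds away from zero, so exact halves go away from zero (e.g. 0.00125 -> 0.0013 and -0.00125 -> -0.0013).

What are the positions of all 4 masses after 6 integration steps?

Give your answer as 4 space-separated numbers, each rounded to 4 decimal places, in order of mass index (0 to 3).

Answer: 1.7837 10.0169 14.6261 20.9481

Derivation:
Step 0: x=[6.0000 12.0000 13.0000 18.0000] v=[0.0000 0.0000 0.0000 0.0000]
Step 1: x=[6.2500 10.7500 13.5000 18.0000] v=[1.0000 -5.0000 2.0000 0.0000]
Step 2: x=[6.3750 9.0625 14.2188 18.1250] v=[0.5000 -6.7500 2.8750 0.5000]
Step 3: x=[5.9219 7.9922 14.7813 18.5235] v=[-1.8125 -4.2812 2.2500 1.5938]
Step 4: x=[4.7364 8.1016 14.9630 19.2364] v=[-4.7422 0.4376 0.7266 2.8516]
Step 5: x=[3.1422 9.0851 14.8212 20.1310] v=[-6.3770 3.9338 -0.5674 3.5782]
Step 6: x=[1.7837 10.0169 14.6261 20.9481] v=[-5.4341 3.7270 -0.7806 3.2684]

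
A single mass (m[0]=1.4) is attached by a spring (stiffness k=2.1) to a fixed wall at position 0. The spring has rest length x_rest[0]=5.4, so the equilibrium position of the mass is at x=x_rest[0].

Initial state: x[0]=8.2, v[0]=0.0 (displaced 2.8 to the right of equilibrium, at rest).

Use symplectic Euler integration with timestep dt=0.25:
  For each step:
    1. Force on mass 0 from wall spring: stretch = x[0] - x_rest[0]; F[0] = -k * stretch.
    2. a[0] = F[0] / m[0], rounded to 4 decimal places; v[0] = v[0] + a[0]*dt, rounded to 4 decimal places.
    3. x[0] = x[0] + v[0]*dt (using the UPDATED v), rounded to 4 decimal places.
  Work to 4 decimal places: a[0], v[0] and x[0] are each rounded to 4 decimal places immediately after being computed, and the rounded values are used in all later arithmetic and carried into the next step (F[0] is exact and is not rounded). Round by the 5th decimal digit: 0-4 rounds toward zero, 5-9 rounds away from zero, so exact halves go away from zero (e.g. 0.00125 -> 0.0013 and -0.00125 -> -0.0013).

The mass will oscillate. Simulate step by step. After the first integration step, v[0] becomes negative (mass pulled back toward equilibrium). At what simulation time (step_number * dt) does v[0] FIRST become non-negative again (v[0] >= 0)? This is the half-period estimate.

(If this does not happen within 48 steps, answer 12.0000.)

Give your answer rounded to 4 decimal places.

Answer: 2.7500

Derivation:
Step 0: x=[8.2000] v=[0.0000]
Step 1: x=[7.9375] v=[-1.0500]
Step 2: x=[7.4371] v=[-2.0016]
Step 3: x=[6.7457] v=[-2.7655]
Step 4: x=[5.9282] v=[-3.2702]
Step 5: x=[5.0611] v=[-3.4683]
Step 6: x=[4.2258] v=[-3.3412]
Step 7: x=[3.5006] v=[-2.9009]
Step 8: x=[2.9535] v=[-2.1886]
Step 9: x=[2.6357] v=[-1.2712]
Step 10: x=[2.5771] v=[-0.2346]
Step 11: x=[2.7831] v=[0.8240]
First v>=0 after going negative at step 11, time=2.7500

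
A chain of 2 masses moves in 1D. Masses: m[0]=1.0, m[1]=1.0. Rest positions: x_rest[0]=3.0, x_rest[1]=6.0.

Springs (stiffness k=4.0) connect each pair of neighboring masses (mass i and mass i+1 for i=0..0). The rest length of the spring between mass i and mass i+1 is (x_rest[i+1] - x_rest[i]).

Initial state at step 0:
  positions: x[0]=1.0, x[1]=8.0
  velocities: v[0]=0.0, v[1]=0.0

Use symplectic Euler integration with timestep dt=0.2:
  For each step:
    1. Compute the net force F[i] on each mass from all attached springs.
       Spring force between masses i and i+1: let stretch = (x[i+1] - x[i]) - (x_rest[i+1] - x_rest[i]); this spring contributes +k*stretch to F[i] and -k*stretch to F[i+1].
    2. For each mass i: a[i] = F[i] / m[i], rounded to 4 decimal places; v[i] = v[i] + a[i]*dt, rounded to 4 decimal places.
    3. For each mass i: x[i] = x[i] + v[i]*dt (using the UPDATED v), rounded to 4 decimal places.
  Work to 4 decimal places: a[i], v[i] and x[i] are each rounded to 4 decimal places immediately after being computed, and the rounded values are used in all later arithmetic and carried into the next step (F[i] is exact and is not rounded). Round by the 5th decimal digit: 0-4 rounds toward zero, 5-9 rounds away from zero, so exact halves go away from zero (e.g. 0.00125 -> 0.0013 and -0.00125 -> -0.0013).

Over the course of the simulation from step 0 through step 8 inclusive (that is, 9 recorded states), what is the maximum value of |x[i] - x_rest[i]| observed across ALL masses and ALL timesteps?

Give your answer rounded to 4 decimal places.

Step 0: x=[1.0000 8.0000] v=[0.0000 0.0000]
Step 1: x=[1.6400 7.3600] v=[3.2000 -3.2000]
Step 2: x=[2.7152 6.2848] v=[5.3760 -5.3760]
Step 3: x=[3.8815 5.1185] v=[5.8317 -5.8317]
Step 4: x=[4.7658 4.2342] v=[4.4213 -4.4213]
Step 5: x=[5.0850 3.9150] v=[1.5960 -1.5960]
Step 6: x=[4.7370 4.2630] v=[-1.7400 1.7400]
Step 7: x=[3.8332 5.1668] v=[-4.5192 4.5192]
Step 8: x=[2.6627 6.3373] v=[-5.8523 5.8523]
Max displacement = 2.0850

Answer: 2.0850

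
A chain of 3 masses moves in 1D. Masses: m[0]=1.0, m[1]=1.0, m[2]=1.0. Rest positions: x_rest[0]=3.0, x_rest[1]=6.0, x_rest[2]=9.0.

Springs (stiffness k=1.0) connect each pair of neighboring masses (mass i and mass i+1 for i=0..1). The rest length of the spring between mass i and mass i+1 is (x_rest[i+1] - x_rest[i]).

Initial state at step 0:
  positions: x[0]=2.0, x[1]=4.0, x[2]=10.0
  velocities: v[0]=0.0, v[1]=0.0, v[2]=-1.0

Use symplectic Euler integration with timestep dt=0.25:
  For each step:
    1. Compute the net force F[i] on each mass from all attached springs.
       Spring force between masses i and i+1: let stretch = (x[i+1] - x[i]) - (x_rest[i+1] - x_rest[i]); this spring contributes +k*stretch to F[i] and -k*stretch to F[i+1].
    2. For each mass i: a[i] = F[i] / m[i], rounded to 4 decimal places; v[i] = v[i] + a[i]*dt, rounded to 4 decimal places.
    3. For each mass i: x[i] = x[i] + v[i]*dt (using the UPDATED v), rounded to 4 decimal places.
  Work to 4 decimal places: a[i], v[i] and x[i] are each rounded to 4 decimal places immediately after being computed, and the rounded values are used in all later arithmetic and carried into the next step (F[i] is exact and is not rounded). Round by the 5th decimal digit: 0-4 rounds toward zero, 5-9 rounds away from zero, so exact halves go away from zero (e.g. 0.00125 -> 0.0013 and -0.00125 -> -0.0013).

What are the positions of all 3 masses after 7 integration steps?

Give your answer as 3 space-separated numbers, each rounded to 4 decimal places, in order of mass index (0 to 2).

Answer: 1.8667 6.1210 6.2625

Derivation:
Step 0: x=[2.0000 4.0000 10.0000] v=[0.0000 0.0000 -1.0000]
Step 1: x=[1.9375 4.2500 9.5625] v=[-0.2500 1.0000 -1.7500]
Step 2: x=[1.8320 4.6875 8.9805] v=[-0.4219 1.7500 -2.3281]
Step 3: x=[1.7175 5.2149 8.3177] v=[-0.4580 2.1094 -2.6514]
Step 4: x=[1.6341 5.7176 7.6484] v=[-0.3337 2.0108 -2.6771]
Step 5: x=[1.6184 6.0858 7.0460] v=[-0.0628 1.4726 -2.4098]
Step 6: x=[1.6944 6.2348 6.5710] v=[0.3041 0.5958 -1.8999]
Step 7: x=[1.8667 6.1210 6.2625] v=[0.6892 -0.4553 -1.2340]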